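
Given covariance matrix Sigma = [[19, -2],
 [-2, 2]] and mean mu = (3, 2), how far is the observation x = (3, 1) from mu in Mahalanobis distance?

Step 1 — centre the observation: (x - mu) = (0, -1).

Step 2 — invert Sigma. det(Sigma) = 19·2 - (-2)² = 34.
  Sigma^{-1} = (1/det) · [[d, -b], [-b, a]] = [[0.0588, 0.0588],
 [0.0588, 0.5588]].

Step 3 — form the quadratic (x - mu)^T · Sigma^{-1} · (x - mu):
  Sigma^{-1} · (x - mu) = (-0.0588, -0.5588).
  (x - mu)^T · [Sigma^{-1} · (x - mu)] = (0)·(-0.0588) + (-1)·(-0.5588) = 0.5588.

Step 4 — take square root: d = √(0.5588) ≈ 0.7475.

d(x, mu) = √(0.5588) ≈ 0.7475


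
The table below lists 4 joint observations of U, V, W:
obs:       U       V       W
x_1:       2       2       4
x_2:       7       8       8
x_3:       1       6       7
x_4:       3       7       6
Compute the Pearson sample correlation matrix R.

Step 1 — column means:
  mean(U) = (2 + 7 + 1 + 3) / 4 = 13/4 = 3.25
  mean(V) = (2 + 8 + 6 + 7) / 4 = 23/4 = 5.75
  mean(W) = (4 + 8 + 7 + 6) / 4 = 25/4 = 6.25

Step 2 — sample variances and covariances s[i,j] = (1/(n-1)) · Σ_k (x_{k,i} - mean_i) · (x_{k,j} - mean_j), with n-1 = 3:
  s[U,U] = ((-1.25)·(-1.25) + (3.75)·(3.75) + (-2.25)·(-2.25) + (-0.25)·(-0.25)) / 3 = 20.75/3 = 6.9167
  s[U,V] = ((-1.25)·(-3.75) + (3.75)·(2.25) + (-2.25)·(0.25) + (-0.25)·(1.25)) / 3 = 12.25/3 = 4.0833
  s[U,W] = ((-1.25)·(-2.25) + (3.75)·(1.75) + (-2.25)·(0.75) + (-0.25)·(-0.25)) / 3 = 7.75/3 = 2.5833
  s[V,V] = ((-3.75)·(-3.75) + (2.25)·(2.25) + (0.25)·(0.25) + (1.25)·(1.25)) / 3 = 20.75/3 = 6.9167
  s[V,W] = ((-3.75)·(-2.25) + (2.25)·(1.75) + (0.25)·(0.75) + (1.25)·(-0.25)) / 3 = 12.25/3 = 4.0833
  s[W,W] = ((-2.25)·(-2.25) + (1.75)·(1.75) + (0.75)·(0.75) + (-0.25)·(-0.25)) / 3 = 8.75/3 = 2.9167
  Sample standard deviations s_i = √(s[i,i]):
  s(U) = √(6.9167) = 2.63
  s(V) = √(6.9167) = 2.63
  s(W) = √(2.9167) = 1.7078

Step 3 — r_{ij} = s_{ij} / (s_i · s_j):
  r[U,U] = 1 (diagonal).
  r[U,V] = 4.0833 / (2.63 · 2.63) = 4.0833 / 6.9167 = 0.5904
  r[U,W] = 2.5833 / (2.63 · 1.7078) = 2.5833 / 4.4915 = 0.5752
  r[V,V] = 1 (diagonal).
  r[V,W] = 4.0833 / (2.63 · 1.7078) = 4.0833 / 4.4915 = 0.9091
  r[W,W] = 1 (diagonal).

R is symmetric with unit diagonal. Assembling:

R = [[1, 0.5904, 0.5752],
 [0.5904, 1, 0.9091],
 [0.5752, 0.9091, 1]]


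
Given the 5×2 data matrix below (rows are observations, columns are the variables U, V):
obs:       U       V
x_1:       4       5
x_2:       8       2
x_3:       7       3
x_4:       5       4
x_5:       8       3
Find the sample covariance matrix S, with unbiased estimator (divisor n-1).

Step 1 — column means:
  mean(U) = (4 + 8 + 7 + 5 + 8) / 5 = 32/5 = 6.4
  mean(V) = (5 + 2 + 3 + 4 + 3) / 5 = 17/5 = 3.4

Step 2 — sample covariance S[i,j] = (1/(n-1)) · Σ_k (x_{k,i} - mean_i) · (x_{k,j} - mean_j), with n-1 = 4.
  S[U,U] = ((-2.4)·(-2.4) + (1.6)·(1.6) + (0.6)·(0.6) + (-1.4)·(-1.4) + (1.6)·(1.6)) / 4 = 13.2/4 = 3.3
  S[U,V] = ((-2.4)·(1.6) + (1.6)·(-1.4) + (0.6)·(-0.4) + (-1.4)·(0.6) + (1.6)·(-0.4)) / 4 = -7.8/4 = -1.95
  S[V,V] = ((1.6)·(1.6) + (-1.4)·(-1.4) + (-0.4)·(-0.4) + (0.6)·(0.6) + (-0.4)·(-0.4)) / 4 = 5.2/4 = 1.3

S is symmetric (S[j,i] = S[i,j]). Assembling:

S = [[3.3, -1.95],
 [-1.95, 1.3]]


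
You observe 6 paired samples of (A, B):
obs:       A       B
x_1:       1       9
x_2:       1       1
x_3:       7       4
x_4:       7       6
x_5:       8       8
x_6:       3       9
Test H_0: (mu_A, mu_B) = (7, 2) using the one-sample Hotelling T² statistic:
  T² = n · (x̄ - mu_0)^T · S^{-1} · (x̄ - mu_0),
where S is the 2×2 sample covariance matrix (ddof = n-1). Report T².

Step 1 — sample mean vector:
  mean(A) = (1 + 1 + 7 + 7 + 8 + 3) / 6 = 27/6 = 4.5
  mean(B) = (9 + 1 + 4 + 6 + 8 + 9) / 6 = 37/6 = 6.1667
  x̄ = (4.5, 6.1667),  deviation x̄ - mu_0 = (4.5, 6.1667) - (7, 2) = (-2.5, 4.1667).

Step 2 — sample covariance matrix, S[i,j] = (1/(n-1)) · Σ_k (x_{k,i} - mean_i) · (x_{k,j} - mean_j), divisor n-1 = 5:
  S[A,A] = ((-3.5)·(-3.5) + (-3.5)·(-3.5) + (2.5)·(2.5) + (2.5)·(2.5) + (3.5)·(3.5) + (-1.5)·(-1.5)) / 5 = 51.5/5 = 10.3
  S[A,B] = ((-3.5)·(2.8333) + (-3.5)·(-5.1667) + (2.5)·(-2.1667) + (2.5)·(-0.1667) + (3.5)·(1.8333) + (-1.5)·(2.8333)) / 5 = 4.5/5 = 0.9
  S[B,B] = ((2.8333)·(2.8333) + (-5.1667)·(-5.1667) + (-2.1667)·(-2.1667) + (-0.1667)·(-0.1667) + (1.8333)·(1.8333) + (2.8333)·(2.8333)) / 5 = 50.8333/5 = 10.1667
  S = [[10.3, 0.9],
 [0.9, 10.1667]].

Step 3 — invert S. det(S) = 10.3·10.1667 - (0.9)² = 103.9067.
  S^{-1} = (1/det) · [[d, -b], [-b, a]] = [[0.0978, -0.0087],
 [-0.0087, 0.0991]].

Step 4 — quadratic form (x̄ - mu_0)^T · S^{-1} · (x̄ - mu_0):
  S^{-1} · (x̄ - mu_0) = (-0.2807, 0.4347),
  (x̄ - mu_0)^T · [...] = (-2.5)·(-0.2807) + (4.1667)·(0.4347) = 2.5129.

Step 5 — scale by n: T² = 6 · 2.5129 = 15.0776.

T² ≈ 15.0776


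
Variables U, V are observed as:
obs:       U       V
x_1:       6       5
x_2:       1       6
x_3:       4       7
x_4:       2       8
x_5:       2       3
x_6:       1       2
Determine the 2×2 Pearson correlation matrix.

Step 1 — column means:
  mean(U) = (6 + 1 + 4 + 2 + 2 + 1) / 6 = 16/6 = 2.6667
  mean(V) = (5 + 6 + 7 + 8 + 3 + 2) / 6 = 31/6 = 5.1667

Step 2 — sample variances and covariances s[i,j] = (1/(n-1)) · Σ_k (x_{k,i} - mean_i) · (x_{k,j} - mean_j), with n-1 = 5:
  s[U,U] = ((3.3333)·(3.3333) + (-1.6667)·(-1.6667) + (1.3333)·(1.3333) + (-0.6667)·(-0.6667) + (-0.6667)·(-0.6667) + (-1.6667)·(-1.6667)) / 5 = 19.3333/5 = 3.8667
  s[U,V] = ((3.3333)·(-0.1667) + (-1.6667)·(0.8333) + (1.3333)·(1.8333) + (-0.6667)·(2.8333) + (-0.6667)·(-2.1667) + (-1.6667)·(-3.1667)) / 5 = 5.3333/5 = 1.0667
  s[V,V] = ((-0.1667)·(-0.1667) + (0.8333)·(0.8333) + (1.8333)·(1.8333) + (2.8333)·(2.8333) + (-2.1667)·(-2.1667) + (-3.1667)·(-3.1667)) / 5 = 26.8333/5 = 5.3667
  Sample standard deviations s_i = √(s[i,i]):
  s(U) = √(3.8667) = 1.9664
  s(V) = √(5.3667) = 2.3166

Step 3 — r_{ij} = s_{ij} / (s_i · s_j):
  r[U,U] = 1 (diagonal).
  r[U,V] = 1.0667 / (1.9664 · 2.3166) = 1.0667 / 4.5553 = 0.2342
  r[V,V] = 1 (diagonal).

R is symmetric with unit diagonal. Assembling:

R = [[1, 0.2342],
 [0.2342, 1]]


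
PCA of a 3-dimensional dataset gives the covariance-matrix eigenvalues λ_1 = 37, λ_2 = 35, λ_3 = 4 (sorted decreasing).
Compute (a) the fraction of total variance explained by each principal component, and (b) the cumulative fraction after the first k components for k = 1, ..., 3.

Step 1 — total variance = trace(Sigma) = Σ λ_i = 37 + 35 + 4 = 76.

Step 2 — fraction explained by component i = λ_i / Σ λ:
  PC1: 37/76 = 0.4868
  PC2: 35/76 = 0.4605
  PC3: 4/76 = 0.0526

Step 3 — cumulative fraction after k components = (λ_1 + ... + λ_k) / Σ λ:
  k = 1: 37/76 = 0.4868
  k = 2: (37 + 35)/76 = 72/76 = 0.9474
  k = 3: (37 + 35 + 4)/76 = 76/76 = 1

Summary (fraction, with percent):

explained: PC1 0.4868 (48.68%), PC2 0.4605 (46.05%), PC3 0.0526 (5.26%);  cumulative: 0.4868, 0.9474, 1


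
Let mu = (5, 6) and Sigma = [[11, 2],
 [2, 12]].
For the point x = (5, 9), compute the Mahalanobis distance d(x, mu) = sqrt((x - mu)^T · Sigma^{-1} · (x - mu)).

Step 1 — centre the observation: (x - mu) = (0, 3).

Step 2 — invert Sigma. det(Sigma) = 11·12 - (2)² = 128.
  Sigma^{-1} = (1/det) · [[d, -b], [-b, a]] = [[0.0938, -0.0156],
 [-0.0156, 0.0859]].

Step 3 — form the quadratic (x - mu)^T · Sigma^{-1} · (x - mu):
  Sigma^{-1} · (x - mu) = (-0.0469, 0.2578).
  (x - mu)^T · [Sigma^{-1} · (x - mu)] = (0)·(-0.0469) + (3)·(0.2578) = 0.7734.

Step 4 — take square root: d = √(0.7734) ≈ 0.8795.

d(x, mu) = √(0.7734) ≈ 0.8795


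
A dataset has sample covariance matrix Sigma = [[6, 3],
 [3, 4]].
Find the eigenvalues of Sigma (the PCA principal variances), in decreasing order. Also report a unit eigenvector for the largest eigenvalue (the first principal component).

Step 1 — characteristic polynomial of 2×2 Sigma:
  det(Sigma - λI) = λ² - trace · λ + det = 0.
  trace = 6 + 4 = 10, det = 6·4 - (3)² = 15.
Step 2 — discriminant:
  Δ = trace² - 4·det = 100 - 60 = 40.
Step 3 — eigenvalues:
  λ = (trace ± √Δ)/2 = (10 ± 6.3246)/2,
  λ_1 = 8.1623,  λ_2 = 1.8377.

Step 4 — unit eigenvector for λ_1: solve (Sigma - λ_1 I)v = 0. First row:
  (6 - 8.1623)·v_x + (3)·v_y = 0, i.e. (-2.1623)·v_x + (3)·v_y = 0,
  so v ∝ (b, λ_1 - a) = (3, 2.1623) = u.
  ||u|| = √((3)² + (2.1623)²) = √(13.6754) ≈ 3.698,
  v_1 = u/||u|| ≈ (0.8112, 0.5847) (||v_1|| = 1).

λ_1 = 8.1623,  λ_2 = 1.8377;  v_1 ≈ (0.8112, 0.5847)


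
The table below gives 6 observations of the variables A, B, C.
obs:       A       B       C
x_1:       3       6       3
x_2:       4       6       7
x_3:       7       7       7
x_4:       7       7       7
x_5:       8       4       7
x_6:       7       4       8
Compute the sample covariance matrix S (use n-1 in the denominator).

Step 1 — column means:
  mean(A) = (3 + 4 + 7 + 7 + 8 + 7) / 6 = 36/6 = 6
  mean(B) = (6 + 6 + 7 + 7 + 4 + 4) / 6 = 34/6 = 5.6667
  mean(C) = (3 + 7 + 7 + 7 + 7 + 8) / 6 = 39/6 = 6.5

Step 2 — sample covariance S[i,j] = (1/(n-1)) · Σ_k (x_{k,i} - mean_i) · (x_{k,j} - mean_j), with n-1 = 5.
  S[A,A] = ((-3)·(-3) + (-2)·(-2) + (1)·(1) + (1)·(1) + (2)·(2) + (1)·(1)) / 5 = 20/5 = 4
  S[A,B] = ((-3)·(0.3333) + (-2)·(0.3333) + (1)·(1.3333) + (1)·(1.3333) + (2)·(-1.6667) + (1)·(-1.6667)) / 5 = -4/5 = -0.8
  S[A,C] = ((-3)·(-3.5) + (-2)·(0.5) + (1)·(0.5) + (1)·(0.5) + (2)·(0.5) + (1)·(1.5)) / 5 = 13/5 = 2.6
  S[B,B] = ((0.3333)·(0.3333) + (0.3333)·(0.3333) + (1.3333)·(1.3333) + (1.3333)·(1.3333) + (-1.6667)·(-1.6667) + (-1.6667)·(-1.6667)) / 5 = 9.3333/5 = 1.8667
  S[B,C] = ((0.3333)·(-3.5) + (0.3333)·(0.5) + (1.3333)·(0.5) + (1.3333)·(0.5) + (-1.6667)·(0.5) + (-1.6667)·(1.5)) / 5 = -3/5 = -0.6
  S[C,C] = ((-3.5)·(-3.5) + (0.5)·(0.5) + (0.5)·(0.5) + (0.5)·(0.5) + (0.5)·(0.5) + (1.5)·(1.5)) / 5 = 15.5/5 = 3.1

S is symmetric (S[j,i] = S[i,j]). Assembling:

S = [[4, -0.8, 2.6],
 [-0.8, 1.8667, -0.6],
 [2.6, -0.6, 3.1]]


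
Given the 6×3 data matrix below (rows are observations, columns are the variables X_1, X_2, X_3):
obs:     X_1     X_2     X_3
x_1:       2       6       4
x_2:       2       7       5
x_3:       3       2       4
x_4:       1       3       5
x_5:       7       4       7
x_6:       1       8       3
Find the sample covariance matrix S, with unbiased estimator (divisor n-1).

Step 1 — column means:
  mean(X_1) = (2 + 2 + 3 + 1 + 7 + 1) / 6 = 16/6 = 2.6667
  mean(X_2) = (6 + 7 + 2 + 3 + 4 + 8) / 6 = 30/6 = 5
  mean(X_3) = (4 + 5 + 4 + 5 + 7 + 3) / 6 = 28/6 = 4.6667

Step 2 — sample covariance S[i,j] = (1/(n-1)) · Σ_k (x_{k,i} - mean_i) · (x_{k,j} - mean_j), with n-1 = 5.
  S[X_1,X_1] = ((-0.6667)·(-0.6667) + (-0.6667)·(-0.6667) + (0.3333)·(0.3333) + (-1.6667)·(-1.6667) + (4.3333)·(4.3333) + (-1.6667)·(-1.6667)) / 5 = 25.3333/5 = 5.0667
  S[X_1,X_2] = ((-0.6667)·(1) + (-0.6667)·(2) + (0.3333)·(-3) + (-1.6667)·(-2) + (4.3333)·(-1) + (-1.6667)·(3)) / 5 = -9/5 = -1.8
  S[X_1,X_3] = ((-0.6667)·(-0.6667) + (-0.6667)·(0.3333) + (0.3333)·(-0.6667) + (-1.6667)·(0.3333) + (4.3333)·(2.3333) + (-1.6667)·(-1.6667)) / 5 = 12.3333/5 = 2.4667
  S[X_2,X_2] = ((1)·(1) + (2)·(2) + (-3)·(-3) + (-2)·(-2) + (-1)·(-1) + (3)·(3)) / 5 = 28/5 = 5.6
  S[X_2,X_3] = ((1)·(-0.6667) + (2)·(0.3333) + (-3)·(-0.6667) + (-2)·(0.3333) + (-1)·(2.3333) + (3)·(-1.6667)) / 5 = -6/5 = -1.2
  S[X_3,X_3] = ((-0.6667)·(-0.6667) + (0.3333)·(0.3333) + (-0.6667)·(-0.6667) + (0.3333)·(0.3333) + (2.3333)·(2.3333) + (-1.6667)·(-1.6667)) / 5 = 9.3333/5 = 1.8667

S is symmetric (S[j,i] = S[i,j]). Assembling:

S = [[5.0667, -1.8, 2.4667],
 [-1.8, 5.6, -1.2],
 [2.4667, -1.2, 1.8667]]


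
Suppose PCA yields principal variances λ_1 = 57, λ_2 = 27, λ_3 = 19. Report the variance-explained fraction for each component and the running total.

Step 1 — total variance = trace(Sigma) = Σ λ_i = 57 + 27 + 19 = 103.

Step 2 — fraction explained by component i = λ_i / Σ λ:
  PC1: 57/103 = 0.5534
  PC2: 27/103 = 0.2621
  PC3: 19/103 = 0.1845

Step 3 — cumulative fraction after k components = (λ_1 + ... + λ_k) / Σ λ:
  k = 1: 57/103 = 0.5534
  k = 2: (57 + 27)/103 = 84/103 = 0.8155
  k = 3: (57 + 27 + 19)/103 = 103/103 = 1

Summary (fraction, with percent):

explained: PC1 0.5534 (55.34%), PC2 0.2621 (26.21%), PC3 0.1845 (18.45%);  cumulative: 0.5534, 0.8155, 1


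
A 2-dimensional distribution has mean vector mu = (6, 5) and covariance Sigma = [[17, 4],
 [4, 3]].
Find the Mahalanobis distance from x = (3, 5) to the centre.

Step 1 — centre the observation: (x - mu) = (-3, 0).

Step 2 — invert Sigma. det(Sigma) = 17·3 - (4)² = 35.
  Sigma^{-1} = (1/det) · [[d, -b], [-b, a]] = [[0.0857, -0.1143],
 [-0.1143, 0.4857]].

Step 3 — form the quadratic (x - mu)^T · Sigma^{-1} · (x - mu):
  Sigma^{-1} · (x - mu) = (-0.2571, 0.3429).
  (x - mu)^T · [Sigma^{-1} · (x - mu)] = (-3)·(-0.2571) + (0)·(0.3429) = 0.7714.

Step 4 — take square root: d = √(0.7714) ≈ 0.8783.

d(x, mu) = √(0.7714) ≈ 0.8783


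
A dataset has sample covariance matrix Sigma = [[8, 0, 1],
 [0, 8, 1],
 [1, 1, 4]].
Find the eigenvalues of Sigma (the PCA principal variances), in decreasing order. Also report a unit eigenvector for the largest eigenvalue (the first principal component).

Step 1 — characteristic polynomial p(λ) = det(λI - Sigma) = λ³ - tr·λ² + c_1·λ - det, where tr = trace, c_1 = sum of the principal 2×2 minors, det = det(Sigma):
  tr = 8 + 8 + 4 = 20,
  c_1 = (8·8 - (0)²) + (8·4 - (1)²) + (8·4 - (1)²) = 64 + 31 + 31 = 126,
  det = 8·(8·4 - (1)²) - (0)·((0)·4 - (1)·(1)) + (1)·((0)·(1) - 8·(1)) = 8·(31) - (0)·(-1) + (1)·(-8) = 240.
  So p(λ) = λ³ - 20λ² + 126λ - 240.
Step 2 — look for an integer root (rational root theorem: any rational root is an integer divisor of 240). Testing λ = 8:
  p(8) = 512 - 1280 + 1008 - 240 = 0  ✓
  Dividing out (λ - 8): p(λ) = (λ - 8)(λ² - 12λ + 30).
Step 3 — remaining eigenvalues from the quadratic λ² - 12λ + 30 = 0:
  Δ = 12² - 4·30 = 144 - 120 = 24,  λ = (12 ± √24)/2 = (12 ± 4.899)/2 ≈ 8.4495 or 3.5505.
  Sorted: λ_1 = 8.4495,  λ_2 = 8,  λ_3 = 3.5505  (check: sum = 20 = tr ✓).

Step 4 — unit eigenvector for λ_1 ≈ 8.4495: v spans the null space of (Sigma - λ_1 I), whose rows are
  r_1 = (-0.4495, 0, 1),  r_2 = (0, -0.4495, 1),  r_3 = (1, 1, -4.4495).
  v is orthogonal to every row, so take v ∝ r_1 × r_2 = ((0)·(1) - (1)·(-0.4495), (1)·(0) - (-0.4495)·(1), (-0.4495)·(-0.4495) - (0)·(0)) ≈ (0.4495, 0.4495, 0.202).
  Let u = (0.4495, 0.4495, 0.202).
  ||u|| = √((0.4495)² + (0.4495)² + (0.202)²) = √(0.4449) ≈ 0.667,  v_1 = u/||u|| ≈ (0.6739, 0.6739, 0.3029) (||v_1|| = 1).

λ_1 = 8.4495,  λ_2 = 8,  λ_3 = 3.5505;  v_1 ≈ (0.6739, 0.6739, 0.3029)


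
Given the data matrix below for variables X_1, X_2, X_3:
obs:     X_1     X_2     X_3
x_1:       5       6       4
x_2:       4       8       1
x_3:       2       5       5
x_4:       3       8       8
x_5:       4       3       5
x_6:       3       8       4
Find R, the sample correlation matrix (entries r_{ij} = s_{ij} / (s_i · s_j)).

Step 1 — column means:
  mean(X_1) = (5 + 4 + 2 + 3 + 4 + 3) / 6 = 21/6 = 3.5
  mean(X_2) = (6 + 8 + 5 + 8 + 3 + 8) / 6 = 38/6 = 6.3333
  mean(X_3) = (4 + 1 + 5 + 8 + 5 + 4) / 6 = 27/6 = 4.5

Step 2 — sample variances and covariances s[i,j] = (1/(n-1)) · Σ_k (x_{k,i} - mean_i) · (x_{k,j} - mean_j), with n-1 = 5:
  s[X_1,X_1] = ((1.5)·(1.5) + (0.5)·(0.5) + (-1.5)·(-1.5) + (-0.5)·(-0.5) + (0.5)·(0.5) + (-0.5)·(-0.5)) / 5 = 5.5/5 = 1.1
  s[X_1,X_2] = ((1.5)·(-0.3333) + (0.5)·(1.6667) + (-1.5)·(-1.3333) + (-0.5)·(1.6667) + (0.5)·(-3.3333) + (-0.5)·(1.6667)) / 5 = -1/5 = -0.2
  s[X_1,X_3] = ((1.5)·(-0.5) + (0.5)·(-3.5) + (-1.5)·(0.5) + (-0.5)·(3.5) + (0.5)·(0.5) + (-0.5)·(-0.5)) / 5 = -4.5/5 = -0.9
  s[X_2,X_2] = ((-0.3333)·(-0.3333) + (1.6667)·(1.6667) + (-1.3333)·(-1.3333) + (1.6667)·(1.6667) + (-3.3333)·(-3.3333) + (1.6667)·(1.6667)) / 5 = 21.3333/5 = 4.2667
  s[X_2,X_3] = ((-0.3333)·(-0.5) + (1.6667)·(-3.5) + (-1.3333)·(0.5) + (1.6667)·(3.5) + (-3.3333)·(0.5) + (1.6667)·(-0.5)) / 5 = -3/5 = -0.6
  s[X_3,X_3] = ((-0.5)·(-0.5) + (-3.5)·(-3.5) + (0.5)·(0.5) + (3.5)·(3.5) + (0.5)·(0.5) + (-0.5)·(-0.5)) / 5 = 25.5/5 = 5.1
  Sample standard deviations s_i = √(s[i,i]):
  s(X_1) = √(1.1) = 1.0488
  s(X_2) = √(4.2667) = 2.0656
  s(X_3) = √(5.1) = 2.2583

Step 3 — r_{ij} = s_{ij} / (s_i · s_j):
  r[X_1,X_1] = 1 (diagonal).
  r[X_1,X_2] = -0.2 / (1.0488 · 2.0656) = -0.2 / 2.1664 = -0.0923
  r[X_1,X_3] = -0.9 / (1.0488 · 2.2583) = -0.9 / 2.3685 = -0.38
  r[X_2,X_2] = 1 (diagonal).
  r[X_2,X_3] = -0.6 / (2.0656 · 2.2583) = -0.6 / 4.6648 = -0.1286
  r[X_3,X_3] = 1 (diagonal).

R is symmetric with unit diagonal. Assembling:

R = [[1, -0.0923, -0.38],
 [-0.0923, 1, -0.1286],
 [-0.38, -0.1286, 1]]


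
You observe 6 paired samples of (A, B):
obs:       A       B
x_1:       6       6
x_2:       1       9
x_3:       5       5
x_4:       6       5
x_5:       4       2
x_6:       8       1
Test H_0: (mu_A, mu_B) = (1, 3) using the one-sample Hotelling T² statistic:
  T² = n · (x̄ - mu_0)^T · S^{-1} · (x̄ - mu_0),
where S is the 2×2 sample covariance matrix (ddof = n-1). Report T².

Step 1 — sample mean vector:
  mean(A) = (6 + 1 + 5 + 6 + 4 + 8) / 6 = 30/6 = 5
  mean(B) = (6 + 9 + 5 + 5 + 2 + 1) / 6 = 28/6 = 4.6667
  x̄ = (5, 4.6667),  deviation x̄ - mu_0 = (5, 4.6667) - (1, 3) = (4, 1.6667).

Step 2 — sample covariance matrix, S[i,j] = (1/(n-1)) · Σ_k (x_{k,i} - mean_i) · (x_{k,j} - mean_j), divisor n-1 = 5:
  S[A,A] = ((1)·(1) + (-4)·(-4) + (0)·(0) + (1)·(1) + (-1)·(-1) + (3)·(3)) / 5 = 28/5 = 5.6
  S[A,B] = ((1)·(1.3333) + (-4)·(4.3333) + (0)·(0.3333) + (1)·(0.3333) + (-1)·(-2.6667) + (3)·(-3.6667)) / 5 = -24/5 = -4.8
  S[B,B] = ((1.3333)·(1.3333) + (4.3333)·(4.3333) + (0.3333)·(0.3333) + (0.3333)·(0.3333) + (-2.6667)·(-2.6667) + (-3.6667)·(-3.6667)) / 5 = 41.3333/5 = 8.2667
  S = [[5.6, -4.8],
 [-4.8, 8.2667]].

Step 3 — invert S. det(S) = 5.6·8.2667 - (-4.8)² = 23.2533.
  S^{-1} = (1/det) · [[d, -b], [-b, a]] = [[0.3555, 0.2064],
 [0.2064, 0.2408]].

Step 4 — quadratic form (x̄ - mu_0)^T · S^{-1} · (x̄ - mu_0):
  S^{-1} · (x̄ - mu_0) = (1.7661, 1.2271),
  (x̄ - mu_0)^T · [...] = (4)·(1.7661) + (1.6667)·(1.2271) = 9.1093.

Step 5 — scale by n: T² = 6 · 9.1093 = 54.656.

T² ≈ 54.656


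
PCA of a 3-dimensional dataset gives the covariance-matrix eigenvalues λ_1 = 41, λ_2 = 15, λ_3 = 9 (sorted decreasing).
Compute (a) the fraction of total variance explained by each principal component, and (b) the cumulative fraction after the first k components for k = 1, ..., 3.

Step 1 — total variance = trace(Sigma) = Σ λ_i = 41 + 15 + 9 = 65.

Step 2 — fraction explained by component i = λ_i / Σ λ:
  PC1: 41/65 = 0.6308
  PC2: 15/65 = 0.2308
  PC3: 9/65 = 0.1385

Step 3 — cumulative fraction after k components = (λ_1 + ... + λ_k) / Σ λ:
  k = 1: 41/65 = 0.6308
  k = 2: (41 + 15)/65 = 56/65 = 0.8615
  k = 3: (41 + 15 + 9)/65 = 65/65 = 1

Summary (fraction, with percent):

explained: PC1 0.6308 (63.08%), PC2 0.2308 (23.08%), PC3 0.1385 (13.85%);  cumulative: 0.6308, 0.8615, 1


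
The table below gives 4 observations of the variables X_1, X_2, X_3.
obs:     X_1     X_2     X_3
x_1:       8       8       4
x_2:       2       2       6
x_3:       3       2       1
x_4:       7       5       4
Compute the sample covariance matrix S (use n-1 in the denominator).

Step 1 — column means:
  mean(X_1) = (8 + 2 + 3 + 7) / 4 = 20/4 = 5
  mean(X_2) = (8 + 2 + 2 + 5) / 4 = 17/4 = 4.25
  mean(X_3) = (4 + 6 + 1 + 4) / 4 = 15/4 = 3.75

Step 2 — sample covariance S[i,j] = (1/(n-1)) · Σ_k (x_{k,i} - mean_i) · (x_{k,j} - mean_j), with n-1 = 3.
  S[X_1,X_1] = ((3)·(3) + (-3)·(-3) + (-2)·(-2) + (2)·(2)) / 3 = 26/3 = 8.6667
  S[X_1,X_2] = ((3)·(3.75) + (-3)·(-2.25) + (-2)·(-2.25) + (2)·(0.75)) / 3 = 24/3 = 8
  S[X_1,X_3] = ((3)·(0.25) + (-3)·(2.25) + (-2)·(-2.75) + (2)·(0.25)) / 3 = 0/3 = 0
  S[X_2,X_2] = ((3.75)·(3.75) + (-2.25)·(-2.25) + (-2.25)·(-2.25) + (0.75)·(0.75)) / 3 = 24.75/3 = 8.25
  S[X_2,X_3] = ((3.75)·(0.25) + (-2.25)·(2.25) + (-2.25)·(-2.75) + (0.75)·(0.25)) / 3 = 2.25/3 = 0.75
  S[X_3,X_3] = ((0.25)·(0.25) + (2.25)·(2.25) + (-2.75)·(-2.75) + (0.25)·(0.25)) / 3 = 12.75/3 = 4.25

S is symmetric (S[j,i] = S[i,j]). Assembling:

S = [[8.6667, 8, 0],
 [8, 8.25, 0.75],
 [0, 0.75, 4.25]]


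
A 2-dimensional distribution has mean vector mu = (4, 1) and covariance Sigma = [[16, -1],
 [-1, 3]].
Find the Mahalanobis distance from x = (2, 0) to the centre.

Step 1 — centre the observation: (x - mu) = (-2, -1).

Step 2 — invert Sigma. det(Sigma) = 16·3 - (-1)² = 47.
  Sigma^{-1} = (1/det) · [[d, -b], [-b, a]] = [[0.0638, 0.0213],
 [0.0213, 0.3404]].

Step 3 — form the quadratic (x - mu)^T · Sigma^{-1} · (x - mu):
  Sigma^{-1} · (x - mu) = (-0.1489, -0.383).
  (x - mu)^T · [Sigma^{-1} · (x - mu)] = (-2)·(-0.1489) + (-1)·(-0.383) = 0.6809.

Step 4 — take square root: d = √(0.6809) ≈ 0.8251.

d(x, mu) = √(0.6809) ≈ 0.8251


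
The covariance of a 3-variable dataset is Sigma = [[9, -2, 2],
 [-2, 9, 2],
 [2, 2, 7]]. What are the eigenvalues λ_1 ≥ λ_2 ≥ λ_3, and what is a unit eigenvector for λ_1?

Step 1 — characteristic polynomial p(λ) = det(λI - Sigma) = λ³ - tr·λ² + c_1·λ - det, where tr = trace, c_1 = sum of the principal 2×2 minors, det = det(Sigma):
  tr = 9 + 9 + 7 = 25,
  c_1 = (9·9 - (-2)²) + (9·7 - (2)²) + (9·7 - (2)²) = 77 + 59 + 59 = 195,
  det = 9·(9·7 - (2)²) - (-2)·((-2)·7 - (2)·(2)) + (2)·((-2)·(2) - 9·(2)) = 9·(59) - (-2)·(-18) + (2)·(-22) = 451.
  So p(λ) = λ³ - 25λ² + 195λ - 451.
Step 2 — look for an integer root (rational root theorem: any rational root is an integer divisor of 451). Testing λ = 11:
  p(11) = 1331 - 3025 + 2145 - 451 = 0  ✓
  Dividing out (λ - 11): p(λ) = (λ - 11)(λ² - 14λ + 41).
Step 3 — remaining eigenvalues from the quadratic λ² - 14λ + 41 = 0:
  Δ = 14² - 4·41 = 196 - 164 = 32,  λ = (14 ± √32)/2 = (14 ± 5.6569)/2 ≈ 9.8284 or 4.1716.
  Sorted: λ_1 = 11,  λ_2 = 9.8284,  λ_3 = 4.1716  (check: sum = 25 = tr ✓).

Step 4 — unit eigenvector for λ_1 = 11: v spans the null space of (Sigma - λ_1 I), whose rows are
  r_1 = (-2, -2, 2),  r_2 = (-2, -2, 2),  r_3 = (2, 2, -4).
  v is orthogonal to every row, so take v ∝ r_1 × r_3 = ((-2)·(-4) - (2)·(2), (2)·(2) - (-2)·(-4), (-2)·(2) - (-2)·(2)) = (4, -4, 0).
  Rescale (divide by 4): u = (1, -1, 0).
  ||u|| = √((1)² + (-1)² + (0)²) = √(2) ≈ 1.4142,  v_1 = u/||u|| ≈ (0.7071, -0.7071, 0) (||v_1|| = 1).

λ_1 = 11,  λ_2 = 9.8284,  λ_3 = 4.1716;  v_1 ≈ (0.7071, -0.7071, 0)


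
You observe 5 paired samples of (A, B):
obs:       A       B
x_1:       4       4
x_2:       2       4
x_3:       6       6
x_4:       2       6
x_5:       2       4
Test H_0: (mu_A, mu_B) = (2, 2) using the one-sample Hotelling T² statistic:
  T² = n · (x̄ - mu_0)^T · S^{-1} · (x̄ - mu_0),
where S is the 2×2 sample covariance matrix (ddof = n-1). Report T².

Step 1 — sample mean vector:
  mean(A) = (4 + 2 + 6 + 2 + 2) / 5 = 16/5 = 3.2
  mean(B) = (4 + 4 + 6 + 6 + 4) / 5 = 24/5 = 4.8
  x̄ = (3.2, 4.8),  deviation x̄ - mu_0 = (3.2, 4.8) - (2, 2) = (1.2, 2.8).

Step 2 — sample covariance matrix, S[i,j] = (1/(n-1)) · Σ_k (x_{k,i} - mean_i) · (x_{k,j} - mean_j), divisor n-1 = 4:
  S[A,A] = ((0.8)·(0.8) + (-1.2)·(-1.2) + (2.8)·(2.8) + (-1.2)·(-1.2) + (-1.2)·(-1.2)) / 4 = 12.8/4 = 3.2
  S[A,B] = ((0.8)·(-0.8) + (-1.2)·(-0.8) + (2.8)·(1.2) + (-1.2)·(1.2) + (-1.2)·(-0.8)) / 4 = 3.2/4 = 0.8
  S[B,B] = ((-0.8)·(-0.8) + (-0.8)·(-0.8) + (1.2)·(1.2) + (1.2)·(1.2) + (-0.8)·(-0.8)) / 4 = 4.8/4 = 1.2
  S = [[3.2, 0.8],
 [0.8, 1.2]].

Step 3 — invert S. det(S) = 3.2·1.2 - (0.8)² = 3.2.
  S^{-1} = (1/det) · [[d, -b], [-b, a]] = [[0.375, -0.25],
 [-0.25, 1]].

Step 4 — quadratic form (x̄ - mu_0)^T · S^{-1} · (x̄ - mu_0):
  S^{-1} · (x̄ - mu_0) = (-0.25, 2.5),
  (x̄ - mu_0)^T · [...] = (1.2)·(-0.25) + (2.8)·(2.5) = 6.7.

Step 5 — scale by n: T² = 5 · 6.7 = 33.5.

T² ≈ 33.5


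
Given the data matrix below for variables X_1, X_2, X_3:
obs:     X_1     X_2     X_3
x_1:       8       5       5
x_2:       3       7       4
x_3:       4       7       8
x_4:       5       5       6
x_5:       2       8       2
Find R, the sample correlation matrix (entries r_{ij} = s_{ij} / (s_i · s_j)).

Step 1 — column means:
  mean(X_1) = (8 + 3 + 4 + 5 + 2) / 5 = 22/5 = 4.4
  mean(X_2) = (5 + 7 + 7 + 5 + 8) / 5 = 32/5 = 6.4
  mean(X_3) = (5 + 4 + 8 + 6 + 2) / 5 = 25/5 = 5

Step 2 — sample variances and covariances s[i,j] = (1/(n-1)) · Σ_k (x_{k,i} - mean_i) · (x_{k,j} - mean_j), with n-1 = 4:
  s[X_1,X_1] = ((3.6)·(3.6) + (-1.4)·(-1.4) + (-0.4)·(-0.4) + (0.6)·(0.6) + (-2.4)·(-2.4)) / 4 = 21.2/4 = 5.3
  s[X_1,X_2] = ((3.6)·(-1.4) + (-1.4)·(0.6) + (-0.4)·(0.6) + (0.6)·(-1.4) + (-2.4)·(1.6)) / 4 = -10.8/4 = -2.7
  s[X_1,X_3] = ((3.6)·(0) + (-1.4)·(-1) + (-0.4)·(3) + (0.6)·(1) + (-2.4)·(-3)) / 4 = 8/4 = 2
  s[X_2,X_2] = ((-1.4)·(-1.4) + (0.6)·(0.6) + (0.6)·(0.6) + (-1.4)·(-1.4) + (1.6)·(1.6)) / 4 = 7.2/4 = 1.8
  s[X_2,X_3] = ((-1.4)·(0) + (0.6)·(-1) + (0.6)·(3) + (-1.4)·(1) + (1.6)·(-3)) / 4 = -5/4 = -1.25
  s[X_3,X_3] = ((0)·(0) + (-1)·(-1) + (3)·(3) + (1)·(1) + (-3)·(-3)) / 4 = 20/4 = 5
  Sample standard deviations s_i = √(s[i,i]):
  s(X_1) = √(5.3) = 2.3022
  s(X_2) = √(1.8) = 1.3416
  s(X_3) = √(5) = 2.2361

Step 3 — r_{ij} = s_{ij} / (s_i · s_j):
  r[X_1,X_1] = 1 (diagonal).
  r[X_1,X_2] = -2.7 / (2.3022 · 1.3416) = -2.7 / 3.0887 = -0.8742
  r[X_1,X_3] = 2 / (2.3022 · 2.2361) = 2 / 5.1478 = 0.3885
  r[X_2,X_2] = 1 (diagonal).
  r[X_2,X_3] = -1.25 / (1.3416 · 2.2361) = -1.25 / 3 = -0.4167
  r[X_3,X_3] = 1 (diagonal).

R is symmetric with unit diagonal. Assembling:

R = [[1, -0.8742, 0.3885],
 [-0.8742, 1, -0.4167],
 [0.3885, -0.4167, 1]]


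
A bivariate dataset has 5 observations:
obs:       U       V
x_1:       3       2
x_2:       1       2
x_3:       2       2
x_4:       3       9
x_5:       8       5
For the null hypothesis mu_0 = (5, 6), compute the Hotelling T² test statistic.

Step 1 — sample mean vector:
  mean(U) = (3 + 1 + 2 + 3 + 8) / 5 = 17/5 = 3.4
  mean(V) = (2 + 2 + 2 + 9 + 5) / 5 = 20/5 = 4
  x̄ = (3.4, 4),  deviation x̄ - mu_0 = (3.4, 4) - (5, 6) = (-1.6, -2).

Step 2 — sample covariance matrix, S[i,j] = (1/(n-1)) · Σ_k (x_{k,i} - mean_i) · (x_{k,j} - mean_j), divisor n-1 = 4:
  S[U,U] = ((-0.4)·(-0.4) + (-2.4)·(-2.4) + (-1.4)·(-1.4) + (-0.4)·(-0.4) + (4.6)·(4.6)) / 4 = 29.2/4 = 7.3
  S[U,V] = ((-0.4)·(-2) + (-2.4)·(-2) + (-1.4)·(-2) + (-0.4)·(5) + (4.6)·(1)) / 4 = 11/4 = 2.75
  S[V,V] = ((-2)·(-2) + (-2)·(-2) + (-2)·(-2) + (5)·(5) + (1)·(1)) / 4 = 38/4 = 9.5
  S = [[7.3, 2.75],
 [2.75, 9.5]].

Step 3 — invert S. det(S) = 7.3·9.5 - (2.75)² = 61.7875.
  S^{-1} = (1/det) · [[d, -b], [-b, a]] = [[0.1538, -0.0445],
 [-0.0445, 0.1181]].

Step 4 — quadratic form (x̄ - mu_0)^T · S^{-1} · (x̄ - mu_0):
  S^{-1} · (x̄ - mu_0) = (-0.157, -0.1651),
  (x̄ - mu_0)^T · [...] = (-1.6)·(-0.157) + (-2)·(-0.1651) = 0.5813.

Step 5 — scale by n: T² = 5 · 0.5813 = 2.9067.

T² ≈ 2.9067


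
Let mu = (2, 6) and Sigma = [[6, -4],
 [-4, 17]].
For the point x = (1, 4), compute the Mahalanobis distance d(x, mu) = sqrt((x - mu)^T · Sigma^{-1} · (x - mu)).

Step 1 — centre the observation: (x - mu) = (-1, -2).

Step 2 — invert Sigma. det(Sigma) = 6·17 - (-4)² = 86.
  Sigma^{-1} = (1/det) · [[d, -b], [-b, a]] = [[0.1977, 0.0465],
 [0.0465, 0.0698]].

Step 3 — form the quadratic (x - mu)^T · Sigma^{-1} · (x - mu):
  Sigma^{-1} · (x - mu) = (-0.2907, -0.186).
  (x - mu)^T · [Sigma^{-1} · (x - mu)] = (-1)·(-0.2907) + (-2)·(-0.186) = 0.6628.

Step 4 — take square root: d = √(0.6628) ≈ 0.8141.

d(x, mu) = √(0.6628) ≈ 0.8141


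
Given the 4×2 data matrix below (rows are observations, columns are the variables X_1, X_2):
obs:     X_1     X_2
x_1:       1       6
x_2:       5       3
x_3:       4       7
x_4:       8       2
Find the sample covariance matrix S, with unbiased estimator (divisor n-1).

Step 1 — column means:
  mean(X_1) = (1 + 5 + 4 + 8) / 4 = 18/4 = 4.5
  mean(X_2) = (6 + 3 + 7 + 2) / 4 = 18/4 = 4.5

Step 2 — sample covariance S[i,j] = (1/(n-1)) · Σ_k (x_{k,i} - mean_i) · (x_{k,j} - mean_j), with n-1 = 3.
  S[X_1,X_1] = ((-3.5)·(-3.5) + (0.5)·(0.5) + (-0.5)·(-0.5) + (3.5)·(3.5)) / 3 = 25/3 = 8.3333
  S[X_1,X_2] = ((-3.5)·(1.5) + (0.5)·(-1.5) + (-0.5)·(2.5) + (3.5)·(-2.5)) / 3 = -16/3 = -5.3333
  S[X_2,X_2] = ((1.5)·(1.5) + (-1.5)·(-1.5) + (2.5)·(2.5) + (-2.5)·(-2.5)) / 3 = 17/3 = 5.6667

S is symmetric (S[j,i] = S[i,j]). Assembling:

S = [[8.3333, -5.3333],
 [-5.3333, 5.6667]]


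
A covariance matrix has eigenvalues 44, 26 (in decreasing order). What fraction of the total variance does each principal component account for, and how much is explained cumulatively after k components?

Step 1 — total variance = trace(Sigma) = Σ λ_i = 44 + 26 = 70.

Step 2 — fraction explained by component i = λ_i / Σ λ:
  PC1: 44/70 = 0.6286
  PC2: 26/70 = 0.3714

Step 3 — cumulative fraction after k components = (λ_1 + ... + λ_k) / Σ λ:
  k = 1: 44/70 = 0.6286
  k = 2: (44 + 26)/70 = 70/70 = 1

Summary (fraction, with percent):

explained: PC1 0.6286 (62.86%), PC2 0.3714 (37.14%);  cumulative: 0.6286, 1


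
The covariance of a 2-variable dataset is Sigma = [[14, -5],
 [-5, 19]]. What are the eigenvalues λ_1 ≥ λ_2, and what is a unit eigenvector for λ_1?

Step 1 — characteristic polynomial of 2×2 Sigma:
  det(Sigma - λI) = λ² - trace · λ + det = 0.
  trace = 14 + 19 = 33, det = 14·19 - (-5)² = 241.
Step 2 — discriminant:
  Δ = trace² - 4·det = 1089 - 964 = 125.
Step 3 — eigenvalues:
  λ = (trace ± √Δ)/2 = (33 ± 11.1803)/2,
  λ_1 = 22.0902,  λ_2 = 10.9098.

Step 4 — unit eigenvector for λ_1: solve (Sigma - λ_1 I)v = 0. First row:
  (14 - 22.0902)·v_x + (-5)·v_y = 0, i.e. (-8.0902)·v_x + (-5)·v_y = 0,
  so v ∝ (b, λ_1 - a) = (-5, 8.0902); multiply by -1 so the first entry is positive: u = (5, -8.0902).
  ||u|| = √((5)² + (-8.0902)²) = √(90.4508) ≈ 9.5106,
  v_1 = u/||u|| ≈ (0.5257, -0.8507) (||v_1|| = 1).

λ_1 = 22.0902,  λ_2 = 10.9098;  v_1 ≈ (0.5257, -0.8507)


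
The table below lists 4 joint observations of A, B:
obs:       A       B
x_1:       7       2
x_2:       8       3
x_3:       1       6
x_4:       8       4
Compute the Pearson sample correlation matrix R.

Step 1 — column means:
  mean(A) = (7 + 8 + 1 + 8) / 4 = 24/4 = 6
  mean(B) = (2 + 3 + 6 + 4) / 4 = 15/4 = 3.75

Step 2 — sample variances and covariances s[i,j] = (1/(n-1)) · Σ_k (x_{k,i} - mean_i) · (x_{k,j} - mean_j), with n-1 = 3:
  s[A,A] = ((1)·(1) + (2)·(2) + (-5)·(-5) + (2)·(2)) / 3 = 34/3 = 11.3333
  s[A,B] = ((1)·(-1.75) + (2)·(-0.75) + (-5)·(2.25) + (2)·(0.25)) / 3 = -14/3 = -4.6667
  s[B,B] = ((-1.75)·(-1.75) + (-0.75)·(-0.75) + (2.25)·(2.25) + (0.25)·(0.25)) / 3 = 8.75/3 = 2.9167
  Sample standard deviations s_i = √(s[i,i]):
  s(A) = √(11.3333) = 3.3665
  s(B) = √(2.9167) = 1.7078

Step 3 — r_{ij} = s_{ij} / (s_i · s_j):
  r[A,A] = 1 (diagonal).
  r[A,B] = -4.6667 / (3.3665 · 1.7078) = -4.6667 / 5.7494 = -0.8117
  r[B,B] = 1 (diagonal).

R is symmetric with unit diagonal. Assembling:

R = [[1, -0.8117],
 [-0.8117, 1]]


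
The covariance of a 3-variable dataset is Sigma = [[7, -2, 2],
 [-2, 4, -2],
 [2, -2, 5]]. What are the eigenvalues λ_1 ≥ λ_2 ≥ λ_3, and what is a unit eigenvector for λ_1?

Step 1 — characteristic polynomial p(λ) = det(λI - Sigma) = λ³ - tr·λ² + c_1·λ - det, where tr = trace, c_1 = sum of the principal 2×2 minors, det = det(Sigma):
  tr = 7 + 4 + 5 = 16,
  c_1 = (7·4 - (-2)²) + (7·5 - (2)²) + (4·5 - (-2)²) = 24 + 31 + 16 = 71,
  det = 7·(4·5 - (-2)²) - (-2)·((-2)·5 - (-2)·(2)) + (2)·((-2)·(-2) - 4·(2)) = 7·(16) - (-2)·(-6) + (2)·(-4) = 92.
  So p(λ) = λ³ - 16λ² + 71λ - 92.
Step 2 — look for an integer root (rational root theorem: any rational root is an integer divisor of 92). Testing λ = 4:
  p(4) = 64 - 256 + 284 - 92 = 0  ✓
  Dividing out (λ - 4): p(λ) = (λ - 4)(λ² - 12λ + 23).
Step 3 — remaining eigenvalues from the quadratic λ² - 12λ + 23 = 0:
  Δ = 12² - 4·23 = 144 - 92 = 52,  λ = (12 ± √52)/2 = (12 ± 7.2111)/2 ≈ 9.6056 or 2.3944.
  Sorted: λ_1 = 9.6056,  λ_2 = 4,  λ_3 = 2.3944  (check: sum = 16 = tr ✓).

Step 4 — unit eigenvector for λ_1 ≈ 9.6056: v spans the null space of (Sigma - λ_1 I), whose rows are
  r_1 = (-2.6056, -2, 2),  r_2 = (-2, -5.6056, -2),  r_3 = (2, -2, -4.6056).
  v is orthogonal to every row, so take v ∝ r_1 × r_2 = ((-2)·(-2) - (2)·(-5.6056), (2)·(-2) - (-2.6056)·(-2), (-2.6056)·(-5.6056) - (-2)·(-2)) ≈ (15.2111, -9.2111, 10.6056).
  Let u = (15.2111, -9.2111, 10.6056).
  ||u|| = √((15.2111)² + (-9.2111)² + (10.6056)²) = √(428.6998) ≈ 20.7051,  v_1 = u/||u|| ≈ (0.7347, -0.4449, 0.5122) (||v_1|| = 1).

λ_1 = 9.6056,  λ_2 = 4,  λ_3 = 2.3944;  v_1 ≈ (0.7347, -0.4449, 0.5122)


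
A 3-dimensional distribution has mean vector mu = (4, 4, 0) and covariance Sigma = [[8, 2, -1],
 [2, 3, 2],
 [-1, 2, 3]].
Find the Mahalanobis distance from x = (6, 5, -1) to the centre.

Step 1 — centre the observation: (x - mu) = (2, 1, -1).

Step 2 — invert Sigma (cofactor / det for 3×3, or solve directly):
  Sigma^{-1} = [[0.2941, -0.4706, 0.4118],
 [-0.4706, 1.3529, -1.0588],
 [0.4118, -1.0588, 1.1765]].

Step 3 — form the quadratic (x - mu)^T · Sigma^{-1} · (x - mu):
  Sigma^{-1} · (x - mu) = (-0.2941, 1.4706, -1.4118).
  (x - mu)^T · [Sigma^{-1} · (x - mu)] = (2)·(-0.2941) + (1)·(1.4706) + (-1)·(-1.4118) = 2.2941.

Step 4 — take square root: d = √(2.2941) ≈ 1.5146.

d(x, mu) = √(2.2941) ≈ 1.5146


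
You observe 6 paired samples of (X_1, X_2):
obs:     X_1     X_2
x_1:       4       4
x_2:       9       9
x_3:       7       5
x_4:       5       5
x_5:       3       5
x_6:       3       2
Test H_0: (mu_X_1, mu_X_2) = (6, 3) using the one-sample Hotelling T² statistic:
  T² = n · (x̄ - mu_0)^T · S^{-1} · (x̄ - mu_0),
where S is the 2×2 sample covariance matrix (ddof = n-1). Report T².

Step 1 — sample mean vector:
  mean(X_1) = (4 + 9 + 7 + 5 + 3 + 3) / 6 = 31/6 = 5.1667
  mean(X_2) = (4 + 9 + 5 + 5 + 5 + 2) / 6 = 30/6 = 5
  x̄ = (5.1667, 5),  deviation x̄ - mu_0 = (5.1667, 5) - (6, 3) = (-0.8333, 2).

Step 2 — sample covariance matrix, S[i,j] = (1/(n-1)) · Σ_k (x_{k,i} - mean_i) · (x_{k,j} - mean_j), divisor n-1 = 5:
  S[X_1,X_1] = ((-1.1667)·(-1.1667) + (3.8333)·(3.8333) + (1.8333)·(1.8333) + (-0.1667)·(-0.1667) + (-2.1667)·(-2.1667) + (-2.1667)·(-2.1667)) / 5 = 28.8333/5 = 5.7667
  S[X_1,X_2] = ((-1.1667)·(-1) + (3.8333)·(4) + (1.8333)·(0) + (-0.1667)·(0) + (-2.1667)·(0) + (-2.1667)·(-3)) / 5 = 23/5 = 4.6
  S[X_2,X_2] = ((-1)·(-1) + (4)·(4) + (0)·(0) + (0)·(0) + (0)·(0) + (-3)·(-3)) / 5 = 26/5 = 5.2
  S = [[5.7667, 4.6],
 [4.6, 5.2]].

Step 3 — invert S. det(S) = 5.7667·5.2 - (4.6)² = 8.8267.
  S^{-1} = (1/det) · [[d, -b], [-b, a]] = [[0.5891, -0.5211],
 [-0.5211, 0.6533]].

Step 4 — quadratic form (x̄ - mu_0)^T · S^{-1} · (x̄ - mu_0):
  S^{-1} · (x̄ - mu_0) = (-1.5332, 1.7409),
  (x̄ - mu_0)^T · [...] = (-0.8333)·(-1.5332) + (2)·(1.7409) = 4.7596.

Step 5 — scale by n: T² = 6 · 4.7596 = 28.5574.

T² ≈ 28.5574


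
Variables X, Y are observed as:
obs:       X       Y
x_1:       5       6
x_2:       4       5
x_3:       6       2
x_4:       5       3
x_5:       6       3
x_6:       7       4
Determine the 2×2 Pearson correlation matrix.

Step 1 — column means:
  mean(X) = (5 + 4 + 6 + 5 + 6 + 7) / 6 = 33/6 = 5.5
  mean(Y) = (6 + 5 + 2 + 3 + 3 + 4) / 6 = 23/6 = 3.8333

Step 2 — sample variances and covariances s[i,j] = (1/(n-1)) · Σ_k (x_{k,i} - mean_i) · (x_{k,j} - mean_j), with n-1 = 5:
  s[X,X] = ((-0.5)·(-0.5) + (-1.5)·(-1.5) + (0.5)·(0.5) + (-0.5)·(-0.5) + (0.5)·(0.5) + (1.5)·(1.5)) / 5 = 5.5/5 = 1.1
  s[X,Y] = ((-0.5)·(2.1667) + (-1.5)·(1.1667) + (0.5)·(-1.8333) + (-0.5)·(-0.8333) + (0.5)·(-0.8333) + (1.5)·(0.1667)) / 5 = -3.5/5 = -0.7
  s[Y,Y] = ((2.1667)·(2.1667) + (1.1667)·(1.1667) + (-1.8333)·(-1.8333) + (-0.8333)·(-0.8333) + (-0.8333)·(-0.8333) + (0.1667)·(0.1667)) / 5 = 10.8333/5 = 2.1667
  Sample standard deviations s_i = √(s[i,i]):
  s(X) = √(1.1) = 1.0488
  s(Y) = √(2.1667) = 1.472

Step 3 — r_{ij} = s_{ij} / (s_i · s_j):
  r[X,X] = 1 (diagonal).
  r[X,Y] = -0.7 / (1.0488 · 1.472) = -0.7 / 1.5438 = -0.4534
  r[Y,Y] = 1 (diagonal).

R is symmetric with unit diagonal. Assembling:

R = [[1, -0.4534],
 [-0.4534, 1]]


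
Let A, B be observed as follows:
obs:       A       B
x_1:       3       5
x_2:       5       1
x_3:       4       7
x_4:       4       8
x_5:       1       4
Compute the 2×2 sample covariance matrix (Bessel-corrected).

Step 1 — column means:
  mean(A) = (3 + 5 + 4 + 4 + 1) / 5 = 17/5 = 3.4
  mean(B) = (5 + 1 + 7 + 8 + 4) / 5 = 25/5 = 5

Step 2 — sample covariance S[i,j] = (1/(n-1)) · Σ_k (x_{k,i} - mean_i) · (x_{k,j} - mean_j), with n-1 = 4.
  S[A,A] = ((-0.4)·(-0.4) + (1.6)·(1.6) + (0.6)·(0.6) + (0.6)·(0.6) + (-2.4)·(-2.4)) / 4 = 9.2/4 = 2.3
  S[A,B] = ((-0.4)·(0) + (1.6)·(-4) + (0.6)·(2) + (0.6)·(3) + (-2.4)·(-1)) / 4 = -1/4 = -0.25
  S[B,B] = ((0)·(0) + (-4)·(-4) + (2)·(2) + (3)·(3) + (-1)·(-1)) / 4 = 30/4 = 7.5

S is symmetric (S[j,i] = S[i,j]). Assembling:

S = [[2.3, -0.25],
 [-0.25, 7.5]]


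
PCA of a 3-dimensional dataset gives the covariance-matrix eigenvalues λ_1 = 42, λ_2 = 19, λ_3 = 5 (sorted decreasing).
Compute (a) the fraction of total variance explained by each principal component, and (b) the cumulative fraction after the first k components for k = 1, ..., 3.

Step 1 — total variance = trace(Sigma) = Σ λ_i = 42 + 19 + 5 = 66.

Step 2 — fraction explained by component i = λ_i / Σ λ:
  PC1: 42/66 = 0.6364
  PC2: 19/66 = 0.2879
  PC3: 5/66 = 0.0758

Step 3 — cumulative fraction after k components = (λ_1 + ... + λ_k) / Σ λ:
  k = 1: 42/66 = 0.6364
  k = 2: (42 + 19)/66 = 61/66 = 0.9242
  k = 3: (42 + 19 + 5)/66 = 66/66 = 1

Summary (fraction, with percent):

explained: PC1 0.6364 (63.64%), PC2 0.2879 (28.79%), PC3 0.0758 (7.58%);  cumulative: 0.6364, 0.9242, 1


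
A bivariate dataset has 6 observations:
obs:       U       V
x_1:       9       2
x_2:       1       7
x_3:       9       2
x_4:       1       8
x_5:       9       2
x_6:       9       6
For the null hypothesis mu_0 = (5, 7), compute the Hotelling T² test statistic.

Step 1 — sample mean vector:
  mean(U) = (9 + 1 + 9 + 1 + 9 + 9) / 6 = 38/6 = 6.3333
  mean(V) = (2 + 7 + 2 + 8 + 2 + 6) / 6 = 27/6 = 4.5
  x̄ = (6.3333, 4.5),  deviation x̄ - mu_0 = (6.3333, 4.5) - (5, 7) = (1.3333, -2.5).

Step 2 — sample covariance matrix, S[i,j] = (1/(n-1)) · Σ_k (x_{k,i} - mean_i) · (x_{k,j} - mean_j), divisor n-1 = 5:
  S[U,U] = ((2.6667)·(2.6667) + (-5.3333)·(-5.3333) + (2.6667)·(2.6667) + (-5.3333)·(-5.3333) + (2.6667)·(2.6667) + (2.6667)·(2.6667)) / 5 = 85.3333/5 = 17.0667
  S[U,V] = ((2.6667)·(-2.5) + (-5.3333)·(2.5) + (2.6667)·(-2.5) + (-5.3333)·(3.5) + (2.6667)·(-2.5) + (2.6667)·(1.5)) / 5 = -48/5 = -9.6
  S[V,V] = ((-2.5)·(-2.5) + (2.5)·(2.5) + (-2.5)·(-2.5) + (3.5)·(3.5) + (-2.5)·(-2.5) + (1.5)·(1.5)) / 5 = 39.5/5 = 7.9
  S = [[17.0667, -9.6],
 [-9.6, 7.9]].

Step 3 — invert S. det(S) = 17.0667·7.9 - (-9.6)² = 42.6667.
  S^{-1} = (1/det) · [[d, -b], [-b, a]] = [[0.1852, 0.225],
 [0.225, 0.4]].

Step 4 — quadratic form (x̄ - mu_0)^T · S^{-1} · (x̄ - mu_0):
  S^{-1} · (x̄ - mu_0) = (-0.3156, -0.7),
  (x̄ - mu_0)^T · [...] = (1.3333)·(-0.3156) + (-2.5)·(-0.7) = 1.3292.

Step 5 — scale by n: T² = 6 · 1.3292 = 7.975.

T² ≈ 7.975


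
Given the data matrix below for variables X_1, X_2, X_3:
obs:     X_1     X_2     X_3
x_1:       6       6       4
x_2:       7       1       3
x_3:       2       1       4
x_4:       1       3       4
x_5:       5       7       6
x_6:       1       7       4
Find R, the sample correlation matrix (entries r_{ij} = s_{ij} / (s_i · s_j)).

Step 1 — column means:
  mean(X_1) = (6 + 7 + 2 + 1 + 5 + 1) / 6 = 22/6 = 3.6667
  mean(X_2) = (6 + 1 + 1 + 3 + 7 + 7) / 6 = 25/6 = 4.1667
  mean(X_3) = (4 + 3 + 4 + 4 + 6 + 4) / 6 = 25/6 = 4.1667

Step 2 — sample variances and covariances s[i,j] = (1/(n-1)) · Σ_k (x_{k,i} - mean_i) · (x_{k,j} - mean_j), with n-1 = 5:
  s[X_1,X_1] = ((2.3333)·(2.3333) + (3.3333)·(3.3333) + (-1.6667)·(-1.6667) + (-2.6667)·(-2.6667) + (1.3333)·(1.3333) + (-2.6667)·(-2.6667)) / 5 = 35.3333/5 = 7.0667
  s[X_1,X_2] = ((2.3333)·(1.8333) + (3.3333)·(-3.1667) + (-1.6667)·(-3.1667) + (-2.6667)·(-1.1667) + (1.3333)·(2.8333) + (-2.6667)·(2.8333)) / 5 = -1.6667/5 = -0.3333
  s[X_1,X_3] = ((2.3333)·(-0.1667) + (3.3333)·(-1.1667) + (-1.6667)·(-0.1667) + (-2.6667)·(-0.1667) + (1.3333)·(1.8333) + (-2.6667)·(-0.1667)) / 5 = -0.6667/5 = -0.1333
  s[X_2,X_2] = ((1.8333)·(1.8333) + (-3.1667)·(-3.1667) + (-3.1667)·(-3.1667) + (-1.1667)·(-1.1667) + (2.8333)·(2.8333) + (2.8333)·(2.8333)) / 5 = 40.8333/5 = 8.1667
  s[X_2,X_3] = ((1.8333)·(-0.1667) + (-3.1667)·(-1.1667) + (-3.1667)·(-0.1667) + (-1.1667)·(-0.1667) + (2.8333)·(1.8333) + (2.8333)·(-0.1667)) / 5 = 8.8333/5 = 1.7667
  s[X_3,X_3] = ((-0.1667)·(-0.1667) + (-1.1667)·(-1.1667) + (-0.1667)·(-0.1667) + (-0.1667)·(-0.1667) + (1.8333)·(1.8333) + (-0.1667)·(-0.1667)) / 5 = 4.8333/5 = 0.9667
  Sample standard deviations s_i = √(s[i,i]):
  s(X_1) = √(7.0667) = 2.6583
  s(X_2) = √(8.1667) = 2.8577
  s(X_3) = √(0.9667) = 0.9832

Step 3 — r_{ij} = s_{ij} / (s_i · s_j):
  r[X_1,X_1] = 1 (diagonal).
  r[X_1,X_2] = -0.3333 / (2.6583 · 2.8577) = -0.3333 / 7.5968 = -0.0439
  r[X_1,X_3] = -0.1333 / (2.6583 · 0.9832) = -0.1333 / 2.6136 = -0.051
  r[X_2,X_2] = 1 (diagonal).
  r[X_2,X_3] = 1.7667 / (2.8577 · 0.9832) = 1.7667 / 2.8097 = 0.6288
  r[X_3,X_3] = 1 (diagonal).

R is symmetric with unit diagonal. Assembling:

R = [[1, -0.0439, -0.051],
 [-0.0439, 1, 0.6288],
 [-0.051, 0.6288, 1]]
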